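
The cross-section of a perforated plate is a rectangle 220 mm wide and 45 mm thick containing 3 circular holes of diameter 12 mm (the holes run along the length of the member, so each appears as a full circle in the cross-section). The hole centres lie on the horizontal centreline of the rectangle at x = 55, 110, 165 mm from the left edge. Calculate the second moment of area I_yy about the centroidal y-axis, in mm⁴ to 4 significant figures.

I_yy ≈ 3.924 × 10⁷ mm⁴

Break the section into simple shapes (no overlaps), measuring from the bottom-left corner of the bounding box.
Plate: 220 × 45, A = 9 900 mm², x = 110 mm, Ī = 39 930 000 mm⁴.
Hole 1 (subtracted): ⌀12, A = 113.097 mm², x = 55 mm, Ī = 1017.88 mm⁴.
Hole 2 (subtracted): ⌀12, A = 113.097 mm², x = 110 mm, Ī = 1017.88 mm⁴.
Hole 3 (subtracted): ⌀12, A = 113.097 mm², x = 165 mm, Ī = 1017.88 mm⁴.
By symmetry the centroid is at mid-width, x̄ = 110 mm.
Transfer each piece to the centroidal y-axis using Ī + A·d² with d = x − 110:
  plate: d = 0 mm → contributes +39 930 000 mm⁴
  hole 1: d = -55 mm → contributes −343 137 mm⁴
  hole 2: d = 0 mm → contributes −1017.88 mm⁴
  hole 3: d = 55 mm → contributes −343 137 mm⁴
Total I = 39 242 707 mm⁴.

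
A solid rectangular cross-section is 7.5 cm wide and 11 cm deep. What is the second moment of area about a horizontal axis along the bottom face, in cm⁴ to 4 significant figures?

I_base ≈ 3328 cm⁴

The section: 7.5 × 11, A = 82.5 cm², y = 5.5 cm, Ī = 831.875 cm⁴.
Transfer it to the bottom edge using Ī + A·d² with d = y − 0:
  the section: d = 5.5 cm → contributes +3327.5 cm⁴
Total I = 3327.5 cm⁴.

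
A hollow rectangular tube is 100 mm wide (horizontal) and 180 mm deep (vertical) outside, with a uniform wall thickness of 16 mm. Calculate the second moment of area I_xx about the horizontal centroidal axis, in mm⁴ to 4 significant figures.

Break the section into simple shapes (no overlaps), measuring from the bottom-left corner of the bounding box.
Outer rectangle: 100 × 180, A = 18 000 mm², y = 90 mm, Ī = 48 600 000 mm⁴.
Inner void (subtracted): 68 × 148, A = 10 064 mm², y = 90 mm, Ī = 18 370 155 mm⁴.
By symmetry the centroid is at mid-height, ȳ = 90 mm.
All pieces are centred on the horizontal centroidal axis, so I = ΣĪ (holes subtracted) = 30 229 845 mm⁴.

I_xx ≈ 3.023 × 10⁷ mm⁴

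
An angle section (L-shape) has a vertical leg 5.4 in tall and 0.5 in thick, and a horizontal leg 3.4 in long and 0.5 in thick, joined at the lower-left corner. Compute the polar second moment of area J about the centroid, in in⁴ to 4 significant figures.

J ≈ 16.05 in⁴

Treat the section as a set of non-overlapping primitives; coordinates are from the bounding-box lower-left.
Vertical leg: 0.5 × 5.4, A = 2.7 in², y = 2.7 in, Ī = 6.561 in⁴.
Horizontal leg (remainder): 2.9 × 0.5, A = 1.45 in², y = 0.25 in, Ī = 0.0302083 in⁴.
Centroid: ȳ = ΣA·y / ΣA = 1.84398 in.
Transfer each piece to the centroidal x-axis using Ī + A·d² with d = y − 1.84398:
  vertical leg: d = 0.856024 in → contributes +8.5395 in⁴
  horizontal leg (remainder): d = -1.59398 in → contributes +3.71431 in⁴
Total I = 12.2538 in⁴.
For the y-axis: x̄ = 0.843976 in.
Repeating about the centroidal y-axis gives I_y = 3.79881 in⁴.
Polar second moment: J = I_x + I_y = 16.0526 in⁴.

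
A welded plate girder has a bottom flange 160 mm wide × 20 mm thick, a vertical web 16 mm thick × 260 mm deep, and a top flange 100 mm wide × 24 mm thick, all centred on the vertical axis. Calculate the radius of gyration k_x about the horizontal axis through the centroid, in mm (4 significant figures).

k_x ≈ 117.0 mm

Break the section into simple shapes (no overlaps), measuring from the bottom-left corner of the bounding box.
Bottom plate: 160 × 20, A = 3 200 mm², y = 10 mm, Ī = 106 667 mm⁴.
Web plate: 16 × 260, A = 4 160 mm², y = 150 mm, Ī = 23 434 667 mm⁴.
Top plate: 100 × 24, A = 2 400 mm², y = 292 mm, Ī = 115 200 mm⁴.
Centroid: ȳ = ΣA·y / ΣA = 139.016 mm.
Transfer each piece to the horizontal axis through the centroid using Ī + A·d² with d = y − 139.016:
  bottom plate: d = -129.016 mm → contributes +53 371 402 mm⁴
  web plate: d = 10.9836 mm → contributes +23 936 527 mm⁴
  top plate: d = 152.984 mm → contributes +56 284 761 mm⁴
Total I = 133 592 691 mm⁴.
Radius of gyration: k = √(I/A) = √(133 592 691 / 9 760) = 116.995 mm.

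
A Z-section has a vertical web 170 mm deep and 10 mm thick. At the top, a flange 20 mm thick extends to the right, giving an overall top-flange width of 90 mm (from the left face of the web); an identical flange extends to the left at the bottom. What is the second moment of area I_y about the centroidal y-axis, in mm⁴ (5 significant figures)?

Decompose the section into non-overlapping parts with the origin at the bottom-left of its bounding rectangle.
Web: 10 × 170, A = 1 700 mm², x = 85 mm, Ī = 14166.67 mm⁴.
Top flange (beyond web): 80 × 20, A = 1 600 mm², x = 130 mm, Ī = 853333.3 mm⁴.
Bottom flange (beyond web): 80 × 20, A = 1 600 mm², x = 40 mm, Ī = 853333.3 mm⁴.
Centroid: x̄ = ΣA·x / ΣA = 85 mm.
Transfer each piece to the centroidal y-axis using Ī + A·d² with d = x − 85:
  web: d = 0 mm → contributes +14166.67 mm⁴
  top flange (beyond web): d = 45 mm → contributes +4 093 333 mm⁴
  bottom flange (beyond web): d = -45 mm → contributes +4 093 333 mm⁴
Total I = 8 200 833 mm⁴.

I_y ≈ 8.2008 × 10⁶ mm⁴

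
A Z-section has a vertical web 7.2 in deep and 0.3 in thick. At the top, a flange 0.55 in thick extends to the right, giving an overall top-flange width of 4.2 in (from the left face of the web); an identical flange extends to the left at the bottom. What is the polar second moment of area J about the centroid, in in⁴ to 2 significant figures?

J ≈ 81 in⁴

Split into non-overlapping primitives; take the origin at the lower-left of the bounding box.
Web: 0.3 × 7.2, A = 2.16 in², y = 3.6 in, Ī = 9.331 in⁴.
Top flange (beyond web): 3.9 × 0.55, A = 2.145 in², y = 6.925 in, Ī = 0.05407 in⁴.
Bottom flange (beyond web): 3.9 × 0.55, A = 2.145 in², y = 0.275 in, Ī = 0.05407 in⁴.
Centroid: ȳ = ΣA·y / ΣA = 3.6 in.
Transfer each piece to the centroidal x-axis using Ī + A·d² with d = y − 3.6:
  web: d = 0 in → contributes +9.331 in⁴
  top flange (beyond web): d = 3.325 in → contributes +23.77 in⁴
  bottom flange (beyond web): d = -3.325 in → contributes +23.77 in⁴
Total I = 56.87 in⁴.
For the y-axis: x̄ = 4.05 in.
Repeating about the centroidal y-axis gives I_y = 24.37 in⁴.
Polar second moment: J = I_x + I_y = 81.24 in⁴.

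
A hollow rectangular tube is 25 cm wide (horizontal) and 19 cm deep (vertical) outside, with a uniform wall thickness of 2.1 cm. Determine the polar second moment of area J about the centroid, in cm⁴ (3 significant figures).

Treat the section as a set of non-overlapping primitives; coordinates are from the bounding-box lower-left.
Outer rectangle: 25 × 19, A = 475 cm², y = 9.5 cm, Ī = 14 290 cm⁴.
Inner void (subtracted): 20.8 × 14.8, A = 307.84 cm², y = 9.5 cm, Ī = 5619.1 cm⁴.
By symmetry the centroid is at mid-height, ȳ = 9.5 cm.
All pieces are centred on the centroidal x-axis, so I = ΣĪ (holes subtracted) = 8670.5 cm⁴.
Repeating about the centroidal y-axis gives I_y = 13 641 cm⁴.
Polar second moment: J = I_x + I_y = 22 311 cm⁴.

J ≈ 2.23 × 10⁴ cm⁴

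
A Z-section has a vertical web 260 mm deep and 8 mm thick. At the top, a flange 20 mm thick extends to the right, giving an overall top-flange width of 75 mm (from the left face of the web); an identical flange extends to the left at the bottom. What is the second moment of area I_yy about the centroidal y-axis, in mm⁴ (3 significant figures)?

Treat the section as a set of non-overlapping primitives; coordinates are from the bounding-box lower-left.
Web: 8 × 260, A = 2 080 mm², x = 71 mm, Ī = 11 093 mm⁴.
Top flange (beyond web): 67 × 20, A = 1 340 mm², x = 108.5 mm, Ī = 501 272 mm⁴.
Bottom flange (beyond web): 67 × 20, A = 1 340 mm², x = 33.5 mm, Ī = 501 272 mm⁴.
Centroid: x̄ = ΣA·x / ΣA = 71 mm.
Transfer each piece to the centroidal y-axis using Ī + A·d² with d = x − 71:
  web: d = 0 mm → contributes +11 093 mm⁴
  top flange (beyond web): d = 37.5 mm → contributes +2 385 647 mm⁴
  bottom flange (beyond web): d = -37.5 mm → contributes +2 385 647 mm⁴
Total I = 4 782 387 mm⁴.

I_yy ≈ 4.78 × 10⁶ mm⁴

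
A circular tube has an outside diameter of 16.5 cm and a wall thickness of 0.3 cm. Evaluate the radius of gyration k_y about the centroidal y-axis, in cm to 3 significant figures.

Break the section into simple shapes (no overlaps), measuring from the bottom-left corner of the bounding box.
Outer circle: ⌀16.5, A = 213.82 cm², x = 8.25 cm, Ī = 3638.4 cm⁴.
Bore (subtracted): ⌀15.9, A = 198.56 cm², x = 8.25 cm, Ī = 3137.3 cm⁴.
By symmetry the centroid is at mid-width, x̄ = 8.25 cm.
All pieces are centred on the centroidal y-axis, so I = ΣĪ (holes subtracted) = 501.04 cm⁴.
Radius of gyration: k = √(I/A) = √(501.04 / 15.268) = 5.7285 cm.

k_y ≈ 5.73 cm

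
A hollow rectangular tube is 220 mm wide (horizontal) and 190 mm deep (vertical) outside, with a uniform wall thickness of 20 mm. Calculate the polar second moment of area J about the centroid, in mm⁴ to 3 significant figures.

Treat the section as a set of non-overlapping primitives; coordinates are from the bounding-box lower-left.
Outer rectangle: 220 × 190, A = 41 800 mm², y = 95 mm, Ī = 125 748 333 mm⁴.
Inner void (subtracted): 180 × 150, A = 27 000 mm², y = 95 mm, Ī = 50 625 000 mm⁴.
By symmetry the centroid is at mid-height, ȳ = 95 mm.
All pieces are centred on the centroidal x-axis, so I = ΣĪ (holes subtracted) = 75 123 333 mm⁴.
Repeating about the centroidal y-axis gives I_y = 95 693 333 mm⁴.
Polar second moment: J = I_x + I_y = 170 816 667 mm⁴.

J ≈ 1.71 × 10⁸ mm⁴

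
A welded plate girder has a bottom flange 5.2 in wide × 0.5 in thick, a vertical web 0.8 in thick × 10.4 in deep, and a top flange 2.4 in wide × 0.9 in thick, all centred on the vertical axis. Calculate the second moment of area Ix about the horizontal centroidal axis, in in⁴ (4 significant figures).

Ix ≈ 221.1 in⁴

Split into non-overlapping primitives; take the origin at the lower-left of the bounding box.
Bottom plate: 5.2 × 0.5, A = 2.6 in², y = 0.25 in, Ī = 0.0541667 in⁴.
Web plate: 0.8 × 10.4, A = 8.32 in², y = 5.7 in, Ī = 74.9909 in⁴.
Top plate: 2.4 × 0.9, A = 2.16 in², y = 11.35 in, Ī = 0.1458 in⁴.
Centroid: ȳ = ΣA·y / ΣA = 5.54969 in.
Transfer each piece to the horizontal centroidal axis using Ī + A·d² with d = y − 5.54969:
  bottom plate: d = -5.29969 in → contributes +73.0797 in⁴
  web plate: d = 0.150306 in → contributes +75.1789 in⁴
  top plate: d = 5.80031 in → contributes +72.8159 in⁴
Total I = 221.074 in⁴.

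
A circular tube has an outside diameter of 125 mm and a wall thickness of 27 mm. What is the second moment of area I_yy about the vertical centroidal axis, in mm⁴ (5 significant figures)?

Treat the section as a set of non-overlapping primitives; coordinates are from the bounding-box lower-left.
Outer circle: ⌀125, A = 12271.85 mm², x = 62.5 mm, Ī = 11 984 225 mm⁴.
Bore (subtracted): ⌀71, A = 3959.192 mm², x = 62.5 mm, Ī = 1 247 393 mm⁴.
By symmetry the centroid is at mid-width, x̄ = 62.5 mm.
All pieces are centred on the vertical centroidal axis, so I = ΣĪ (holes subtracted) = 10 736 832 mm⁴.

I_yy ≈ 1.0737 × 10⁷ mm⁴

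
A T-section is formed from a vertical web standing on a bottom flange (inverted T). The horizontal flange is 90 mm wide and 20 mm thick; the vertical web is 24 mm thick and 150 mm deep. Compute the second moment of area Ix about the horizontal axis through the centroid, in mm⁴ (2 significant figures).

Treat the section as a set of non-overlapping primitives; coordinates are from the bounding-box lower-left.
Flange: 90 × 20, A = 1 800 mm², y = 10 mm, Ī = 60 000 mm⁴.
Web: 24 × 150, A = 3 600 mm², y = 95 mm, Ī = 6 750 000 mm⁴.
Centroid: ȳ = ΣA·y / ΣA = 66.67 mm.
Transfer each piece to the horizontal axis through the centroid using Ī + A·d² with d = y − 66.67:
  flange: d = -56.67 mm → contributes +5 840 000 mm⁴
  web: d = 28.33 mm → contributes +9 640 000 mm⁴
Total I = 15 480 000 mm⁴.

Ix ≈ 1.5 × 10⁷ mm⁴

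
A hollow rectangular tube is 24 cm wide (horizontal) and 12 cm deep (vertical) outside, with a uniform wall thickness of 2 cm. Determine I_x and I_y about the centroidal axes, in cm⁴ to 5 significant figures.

Treat the section as a set of non-overlapping primitives; coordinates are from the bounding-box lower-left.
Outer rectangle: 24 × 12, A = 288 cm², y = 6 cm, Ī = 3 456 cm⁴.
Inner void (subtracted): 20 × 8, A = 160 cm², y = 6 cm, Ī = 853.3333 cm⁴.
By symmetry the centroid is at mid-height, ȳ = 6 cm.
All pieces are centred on the centroidal x-axis, so I = ΣĪ (holes subtracted) = 2602.667 cm⁴.
Repeating about the centroidal y-axis gives I_y = 8490.667 cm⁴.

I_x ≈ 2602.7 cm⁴, I_y ≈ 8490.7 cm⁴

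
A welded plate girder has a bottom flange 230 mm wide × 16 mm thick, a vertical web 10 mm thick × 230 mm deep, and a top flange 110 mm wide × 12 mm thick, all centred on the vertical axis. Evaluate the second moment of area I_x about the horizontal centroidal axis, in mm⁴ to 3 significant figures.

I_x ≈ 7.35 × 10⁷ mm⁴

Break the section into simple shapes (no overlaps), measuring from the bottom-left corner of the bounding box.
Bottom plate: 230 × 16, A = 3 680 mm², y = 8 mm, Ī = 78 507 mm⁴.
Web plate: 10 × 230, A = 2 300 mm², y = 131 mm, Ī = 10 139 167 mm⁴.
Top plate: 110 × 12, A = 1 320 mm², y = 252 mm, Ī = 15 840 mm⁴.
Centroid: ȳ = ΣA·y / ΣA = 90.874 mm.
Transfer each piece to the horizontal centroidal axis using Ī + A·d² with d = y − 90.874:
  bottom plate: d = -82.874 mm → contributes +25 353 097 mm⁴
  web plate: d = 40.126 mm → contributes +13 842 392 mm⁴
  top plate: d = 161.13 mm → contributes +34 285 148 mm⁴
Total I = 73 480 637 mm⁴.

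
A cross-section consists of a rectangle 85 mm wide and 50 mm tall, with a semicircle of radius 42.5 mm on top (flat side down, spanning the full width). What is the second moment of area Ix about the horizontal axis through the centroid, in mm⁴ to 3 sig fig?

Split into non-overlapping primitives; take the origin at the lower-left of the bounding box.
Rectangular body: 85 × 50, A = 4 250 mm², y = 25 mm, Ī = 885 417 mm⁴.
Semicircular cap: semicircle r = 42.5, A = 2837.3 mm², y = 68.038 mm, Ī = 358 086 mm⁴.
Centroid: ȳ = ΣA·y / ΣA = 42.229 mm.
Transfer each piece to the horizontal axis through the centroid using Ī + A·d² with d = y − 42.229:
  rectangular body: d = -17.229 mm → contributes +2 147 024 mm⁴
  semicircular cap: d = 25.808 mm → contributes +2 247 884 mm⁴
Total I = 4 394 908 mm⁴.

Ix ≈ 4.39 × 10⁶ mm⁴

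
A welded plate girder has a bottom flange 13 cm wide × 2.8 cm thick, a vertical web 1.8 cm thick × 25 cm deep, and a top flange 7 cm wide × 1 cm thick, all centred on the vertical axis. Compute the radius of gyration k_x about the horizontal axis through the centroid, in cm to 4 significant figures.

k_x ≈ 9.884 cm

Break the section into simple shapes (no overlaps), measuring from the bottom-left corner of the bounding box.
Bottom plate: 13 × 2.8, A = 36.4 cm², y = 1.4 cm, Ī = 23.7813 cm⁴.
Web plate: 1.8 × 25, A = 45 cm², y = 15.3 cm, Ī = 2343.75 cm⁴.
Top plate: 7 × 1, A = 7 cm², y = 28.3 cm, Ī = 0.583333 cm⁴.
Centroid: ȳ = ΣA·y / ΣA = 10.6059 cm.
Transfer each piece to the horizontal axis through the centroid using Ī + A·d² with d = y − 10.6059:
  bottom plate: d = -9.20588 cm → contributes +3108.62 cm⁴
  web plate: d = 4.69412 cm → contributes +3335.31 cm⁴
  top plate: d = 17.6941 cm → contributes +2192.16 cm⁴
Total I = 8636.09 cm⁴.
Radius of gyration: k = √(I/A) = √(8636.09 / 88.4) = 9.88399 cm.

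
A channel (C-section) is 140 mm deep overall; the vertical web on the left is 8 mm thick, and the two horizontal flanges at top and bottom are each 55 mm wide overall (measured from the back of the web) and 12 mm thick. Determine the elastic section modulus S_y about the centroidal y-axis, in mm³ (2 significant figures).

Treat the section as a set of non-overlapping primitives; coordinates are from the bounding-box lower-left.
Web: 8 × 140, A = 1 120 mm², x = 4 mm, Ī = 5 973 mm⁴.
Top flange (beyond web): 47 × 12, A = 564 mm², x = 31.5 mm, Ī = 103 823 mm⁴.
Bottom flange (beyond web): 47 × 12, A = 564 mm², x = 31.5 mm, Ī = 103 823 mm⁴.
Centroid: x̄ = ΣA·x / ΣA = 17.8 mm.
Transfer each piece to the centroidal y-axis using Ī + A·d² with d = x − 17.8:
  web: d = -13.8 mm → contributes +219 233 mm⁴
  top flange (beyond web): d = 13.7 mm → contributes +209 697 mm⁴
  bottom flange (beyond web): d = 13.7 mm → contributes +209 697 mm⁴
Total I = 638 626 mm⁴.
Extreme fibre distance c = 37.2 mm; S = I/c = 17 167 mm³.

S_y ≈ 1.7 × 10⁴ mm³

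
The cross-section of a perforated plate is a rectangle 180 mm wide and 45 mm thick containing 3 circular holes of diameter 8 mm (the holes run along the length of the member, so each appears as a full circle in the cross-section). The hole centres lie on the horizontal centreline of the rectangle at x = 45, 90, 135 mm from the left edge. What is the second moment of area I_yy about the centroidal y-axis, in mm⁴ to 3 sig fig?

Decompose the section into non-overlapping parts with the origin at the bottom-left of its bounding rectangle.
Plate: 180 × 45, A = 8 100 mm², x = 90 mm, Ī = 21 870 000 mm⁴.
Hole 1 (subtracted): ⌀8, A = 50.265 mm², x = 45 mm, Ī = 201.06 mm⁴.
Hole 2 (subtracted): ⌀8, A = 50.265 mm², x = 90 mm, Ī = 201.06 mm⁴.
Hole 3 (subtracted): ⌀8, A = 50.265 mm², x = 135 mm, Ī = 201.06 mm⁴.
By symmetry the centroid is at mid-width, x̄ = 90 mm.
Transfer each piece to the centroidal y-axis using Ī + A·d² with d = x − 90:
  plate: d = 0 mm → contributes +21 870 000 mm⁴
  hole 1: d = -45 mm → contributes −101 989 mm⁴
  hole 2: d = 0 mm → contributes −201.06 mm⁴
  hole 3: d = 45 mm → contributes −101 989 mm⁴
Total I = 21 665 822 mm⁴.

I_yy ≈ 2.17 × 10⁷ mm⁴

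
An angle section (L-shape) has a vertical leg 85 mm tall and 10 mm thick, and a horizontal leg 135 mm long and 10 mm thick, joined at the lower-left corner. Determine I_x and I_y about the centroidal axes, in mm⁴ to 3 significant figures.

I_x ≈ 1.23 × 10⁶ mm⁴, I_y ≈ 3.94 × 10⁶ mm⁴

Split into non-overlapping primitives; take the origin at the lower-left of the bounding box.
Vertical leg: 10 × 85, A = 850 mm², y = 42.5 mm, Ī = 511 771 mm⁴.
Horizontal leg (remainder): 125 × 10, A = 1 250 mm², y = 5 mm, Ī = 10 417 mm⁴.
Centroid: ȳ = ΣA·y / ΣA = 20.179 mm.
Transfer each piece to the centroidal x-axis using Ī + A·d² with d = y − 20.179:
  vertical leg: d = 22.321 mm → contributes +935 280 mm⁴
  horizontal leg (remainder): d = -15.179 mm → contributes +298 403 mm⁴
Total I = 1 233 683 mm⁴.
For the y-axis: x̄ = 45.179 mm.
Repeating about the centroidal y-axis gives I_y = 3 939 933 mm⁴.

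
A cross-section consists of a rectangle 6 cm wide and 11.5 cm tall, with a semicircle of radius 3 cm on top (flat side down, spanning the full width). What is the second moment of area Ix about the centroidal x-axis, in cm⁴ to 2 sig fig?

Split into non-overlapping primitives; take the origin at the lower-left of the bounding box.
Rectangular body: 6 × 11.5, A = 69 cm², y = 5.75 cm, Ī = 760.4 cm⁴.
Semicircular cap: semicircle r = 3, A = 14.14 cm², y = 12.77 cm, Ī = 8.89 cm⁴.
Centroid: ȳ = ΣA·y / ΣA = 6.944 cm.
Transfer each piece to the centroidal x-axis using Ī + A·d² with d = y − 6.944:
  rectangular body: d = -1.194 cm → contributes +858.9 cm⁴
  semicircular cap: d = 5.829 cm → contributes +489.2 cm⁴
Total I = 1 348 cm⁴.

Ix ≈ 1300 cm⁴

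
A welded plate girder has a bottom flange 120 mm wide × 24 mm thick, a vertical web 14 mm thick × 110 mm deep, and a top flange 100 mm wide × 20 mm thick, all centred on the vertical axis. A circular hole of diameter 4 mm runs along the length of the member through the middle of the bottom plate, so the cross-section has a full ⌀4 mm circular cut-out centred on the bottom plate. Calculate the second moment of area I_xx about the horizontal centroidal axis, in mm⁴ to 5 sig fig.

Split into non-overlapping primitives; take the origin at the lower-left of the bounding box.
Bottom plate: 120 × 24, A = 2 880 mm², y = 12 mm, Ī = 138 240 mm⁴.
Web plate: 14 × 110, A = 1 540 mm², y = 79 mm, Ī = 1 552 833 mm⁴.
Top plate: 100 × 20, A = 2 000 mm², y = 144 mm, Ī = 66666.67 mm⁴.
Hole (subtracted): ⌀4, A = 12.56637 mm², y = 12 mm, Ī = 12.56637 mm⁴.
Centroid: ȳ = ΣA·y / ΣA = 69.30531 mm.
Transfer each piece to the horizontal centroidal axis using Ī + A·d² with d = y − 69.30531:
  bottom plate: d = -57.30531 mm → contributes +9 595 869 mm⁴
  web plate: d = 9.694685 mm → contributes +1 697 573 mm⁴
  top plate: d = 74.69469 mm → contributes +11 225 259 mm⁴
  hole: d = -57.30531 mm → contributes −41279.26 mm⁴
Total I = 22 477 422 mm⁴.

I_xx ≈ 2.2477 × 10⁷ mm⁴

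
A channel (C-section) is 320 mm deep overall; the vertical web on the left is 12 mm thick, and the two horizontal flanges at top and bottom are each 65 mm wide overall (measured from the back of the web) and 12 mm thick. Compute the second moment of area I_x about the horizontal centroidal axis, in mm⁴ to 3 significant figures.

I_x ≈ 6.30 × 10⁷ mm⁴

Break the section into simple shapes (no overlaps), measuring from the bottom-left corner of the bounding box.
Web: 12 × 320, A = 3 840 mm², y = 160 mm, Ī = 32 768 000 mm⁴.
Top flange (beyond web): 53 × 12, A = 636 mm², y = 314 mm, Ī = 7 632 mm⁴.
Bottom flange (beyond web): 53 × 12, A = 636 mm², y = 6 mm, Ī = 7 632 mm⁴.
By symmetry the centroid is at mid-height, ȳ = 160 mm.
Transfer each piece to the horizontal centroidal axis using Ī + A·d² with d = y − 160:
  web: d = 0 mm → contributes +32 768 000 mm⁴
  top flange (beyond web): d = 154 mm → contributes +15 091 008 mm⁴
  bottom flange (beyond web): d = -154 mm → contributes +15 091 008 mm⁴
Total I = 62 950 016 mm⁴.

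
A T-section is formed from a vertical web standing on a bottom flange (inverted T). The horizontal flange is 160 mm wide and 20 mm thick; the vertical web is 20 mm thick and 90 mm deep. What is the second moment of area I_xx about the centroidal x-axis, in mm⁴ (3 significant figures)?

I_xx ≈ 4.81 × 10⁶ mm⁴

Decompose the section into non-overlapping parts with the origin at the bottom-left of its bounding rectangle.
Flange: 160 × 20, A = 3 200 mm², y = 10 mm, Ī = 106 667 mm⁴.
Web: 20 × 90, A = 1 800 mm², y = 65 mm, Ī = 1 215 000 mm⁴.
Centroid: ȳ = ΣA·y / ΣA = 29.8 mm.
Transfer each piece to the centroidal x-axis using Ī + A·d² with d = y − 29.8:
  flange: d = -19.8 mm → contributes +1 361 195 mm⁴
  web: d = 35.2 mm → contributes +3 445 272 mm⁴
Total I = 4 806 467 mm⁴.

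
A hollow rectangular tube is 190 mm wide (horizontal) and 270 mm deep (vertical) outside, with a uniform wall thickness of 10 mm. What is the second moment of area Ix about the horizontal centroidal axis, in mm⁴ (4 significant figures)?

Break the section into simple shapes (no overlaps), measuring from the bottom-left corner of the bounding box.
Outer rectangle: 190 × 270, A = 51 300 mm², y = 135 mm, Ī = 311 647 500 mm⁴.
Inner void (subtracted): 170 × 250, A = 42 500 mm², y = 135 mm, Ī = 221 354 167 mm⁴.
By symmetry the centroid is at mid-height, ȳ = 135 mm.
All pieces are centred on the horizontal centroidal axis, so I = ΣĪ (holes subtracted) = 90 293 333 mm⁴.

Ix ≈ 9.029 × 10⁷ mm⁴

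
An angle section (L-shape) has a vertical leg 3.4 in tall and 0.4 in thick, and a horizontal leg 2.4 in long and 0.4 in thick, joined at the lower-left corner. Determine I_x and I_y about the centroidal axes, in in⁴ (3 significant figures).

I_x ≈ 2.45 in⁴, I_y ≈ 1.01 in⁴

Split into non-overlapping primitives; take the origin at the lower-left of the bounding box.
Vertical leg: 0.4 × 3.4, A = 1.36 in², y = 1.7 in, Ī = 1.3101 in⁴.
Horizontal leg (remainder): 2 × 0.4, A = 0.8 in², y = 0.2 in, Ī = 0.010667 in⁴.
Centroid: ȳ = ΣA·y / ΣA = 1.1444 in.
Transfer each piece to the centroidal x-axis using Ī + A·d² with d = y − 1.1444:
  vertical leg: d = 0.55556 in → contributes +1.7299 in⁴
  horizontal leg (remainder): d = -0.94444 in → contributes +0.72425 in⁴
Total I = 2.4541 in⁴.
For the y-axis: x̄ = 0.64444 in.
Repeating about the centroidal y-axis gives I_y = 1.0101 in⁴.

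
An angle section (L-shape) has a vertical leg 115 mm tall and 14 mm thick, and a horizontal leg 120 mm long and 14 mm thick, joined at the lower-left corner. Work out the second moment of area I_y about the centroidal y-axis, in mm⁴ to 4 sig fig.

I_y ≈ 4.196 × 10⁶ mm⁴

Decompose the section into non-overlapping parts with the origin at the bottom-left of its bounding rectangle.
Vertical leg: 14 × 115, A = 1 610 mm², x = 7 mm, Ī = 26296.7 mm⁴.
Horizontal leg (remainder): 106 × 14, A = 1 484 mm², x = 67 mm, Ī = 1 389 519 mm⁴.
Centroid: x̄ = ΣA·x / ΣA = 35.7783 mm.
Transfer each piece to the centroidal y-axis using Ī + A·d² with d = x − 35.7783:
  vertical leg: d = -28.7783 mm → contributes +1 359 682 mm⁴
  horizontal leg (remainder): d = 31.2217 mm → contributes +2 836 116 mm⁴
Total I = 4 195 797 mm⁴.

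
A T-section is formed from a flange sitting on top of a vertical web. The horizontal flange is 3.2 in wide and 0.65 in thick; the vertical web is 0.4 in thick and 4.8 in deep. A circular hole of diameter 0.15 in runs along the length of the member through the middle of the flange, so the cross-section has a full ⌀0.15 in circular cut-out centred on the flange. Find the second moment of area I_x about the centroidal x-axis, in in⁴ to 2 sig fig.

I_x ≈ 11 in⁴

Treat the section as a set of non-overlapping primitives; coordinates are from the bounding-box lower-left.
Flange: 3.2 × 0.65, A = 2.08 in², y = 5.125 in, Ī = 0.07323 in⁴.
Web: 0.4 × 4.8, A = 1.92 in², y = 2.4 in, Ī = 3.686 in⁴.
Hole (subtracted): ⌀0.15, A = 0.01767 in², y = 5.125 in, Ī = 0.00002485 in⁴.
Centroid: ȳ = ΣA·y / ΣA = 3.811 in.
Transfer each piece to the centroidal x-axis using Ī + A·d² with d = y − 3.811:
  flange: d = 1.314 in → contributes +3.663 in⁴
  web: d = -1.411 in → contributes +7.51 in⁴
  hole: d = 1.314 in → contributes −0.03053 in⁴
Total I = 11.14 in⁴.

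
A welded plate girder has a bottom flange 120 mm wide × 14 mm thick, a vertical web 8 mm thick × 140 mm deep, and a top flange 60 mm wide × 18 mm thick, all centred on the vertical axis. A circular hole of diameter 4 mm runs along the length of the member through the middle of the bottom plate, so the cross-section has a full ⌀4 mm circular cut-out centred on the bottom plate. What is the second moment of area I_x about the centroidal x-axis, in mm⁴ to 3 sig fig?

Break the section into simple shapes (no overlaps), measuring from the bottom-left corner of the bounding box.
Bottom plate: 120 × 14, A = 1 680 mm², y = 7 mm, Ī = 27 440 mm⁴.
Web plate: 8 × 140, A = 1 120 mm², y = 84 mm, Ī = 1 829 333 mm⁴.
Top plate: 60 × 18, A = 1 080 mm², y = 163 mm, Ī = 29 160 mm⁴.
Hole (subtracted): ⌀4, A = 12.566 mm², y = 7 mm, Ī = 12.566 mm⁴.
Centroid: ȳ = ΣA·y / ΣA = 72.863 mm.
Transfer each piece to the centroidal x-axis using Ī + A·d² with d = y − 72.863:
  bottom plate: d = -65.863 mm → contributes +7 315 126 mm⁴
  web plate: d = 11.137 mm → contributes +1 968 255 mm⁴
  top plate: d = 90.137 mm → contributes +8 803 852 mm⁴
  hole: d = -65.863 mm → contributes −54 524 mm⁴
Total I = 18 032 709 mm⁴.

I_x ≈ 1.80 × 10⁷ mm⁴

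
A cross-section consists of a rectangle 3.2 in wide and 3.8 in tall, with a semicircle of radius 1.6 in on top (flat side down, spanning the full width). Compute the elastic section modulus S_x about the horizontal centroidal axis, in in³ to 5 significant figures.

Break the section into simple shapes (no overlaps), measuring from the bottom-left corner of the bounding box.
Rectangular body: 3.2 × 3.8, A = 12.16 in², y = 1.9 in, Ī = 14.63253 in⁴.
Semicircular cap: semicircle r = 1.6, A = 4.021239 in², y = 4.479061 in, Ī = 0.7193032 in⁴.
Centroid: ȳ = ΣA·y / ΣA = 2.540929 in.
Transfer each piece to the horizontal centroidal axis using Ī + A·d² with d = y − 2.540929:
  rectangular body: d = -0.6409287 in → contributes +19.62773 in⁴
  semicircular cap: d = 1.938132 in → contributes +15.82451 in⁴
Total I = 35.45225 in⁴.
Extreme fibre distance c = 2.859071 in; S = I/c = 12.39992 in³.

S_x ≈ 12.400 in³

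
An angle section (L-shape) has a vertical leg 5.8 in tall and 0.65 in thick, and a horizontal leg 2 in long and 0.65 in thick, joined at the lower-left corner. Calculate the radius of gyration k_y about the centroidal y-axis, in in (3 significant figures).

Decompose the section into non-overlapping parts with the origin at the bottom-left of its bounding rectangle.
Vertical leg: 0.65 × 5.8, A = 3.77 in², x = 0.325 in, Ī = 0.13274 in⁴.
Horizontal leg (remainder): 1.35 × 0.65, A = 0.8775 in², x = 1.325 in, Ī = 0.13327 in⁴.
Centroid: x̄ = ΣA·x / ΣA = 0.51381 in.
Transfer each piece to the centroidal y-axis using Ī + A·d² with d = x − 0.51381:
  vertical leg: d = -0.18881 in → contributes +0.26713 in⁴
  horizontal leg (remainder): d = 0.81119 in → contributes +0.71069 in⁴
Total I = 0.97782 in⁴.
Radius of gyration: k = √(I/A) = √(0.97782 / 4.6475) = 0.45869 in.

k_y ≈ 0.459 in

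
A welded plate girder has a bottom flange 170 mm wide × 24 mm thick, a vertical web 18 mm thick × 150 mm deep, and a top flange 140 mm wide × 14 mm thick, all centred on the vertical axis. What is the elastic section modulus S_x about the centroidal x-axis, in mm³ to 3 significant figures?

S_x ≈ 4.05 × 10⁵ mm³

Decompose the section into non-overlapping parts with the origin at the bottom-left of its bounding rectangle.
Bottom plate: 170 × 24, A = 4 080 mm², y = 12 mm, Ī = 195 840 mm⁴.
Web plate: 18 × 150, A = 2 700 mm², y = 99 mm, Ī = 5 062 500 mm⁴.
Top plate: 140 × 14, A = 1 960 mm², y = 181 mm, Ī = 32 013 mm⁴.
Centroid: ȳ = ΣA·y / ΣA = 76.776 mm.
Transfer each piece to the centroidal x-axis using Ī + A·d² with d = y − 76.776:
  bottom plate: d = -64.776 mm → contributes +17 315 100 mm⁴
  web plate: d = 22.224 mm → contributes +6 396 077 mm⁴
  top plate: d = 104.22 mm → contributes +21 322 897 mm⁴
Total I = 45 034 074 mm⁴.
Extreme fibre distance c = 111.22 mm; S = I/c = 404 894 mm³.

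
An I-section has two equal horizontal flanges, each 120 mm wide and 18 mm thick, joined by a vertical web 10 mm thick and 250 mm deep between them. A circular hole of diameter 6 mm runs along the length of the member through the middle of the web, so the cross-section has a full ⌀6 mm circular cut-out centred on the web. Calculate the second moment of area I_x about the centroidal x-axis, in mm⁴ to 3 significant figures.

I_x ≈ 9.07 × 10⁷ mm⁴

Split into non-overlapping primitives; take the origin at the lower-left of the bounding box.
Bottom flange: 120 × 18, A = 2 160 mm², y = 9 mm, Ī = 58 320 mm⁴.
Web: 10 × 250, A = 2 500 mm², y = 143 mm, Ī = 13 020 833 mm⁴.
Top flange: 120 × 18, A = 2 160 mm², y = 277 mm, Ī = 58 320 mm⁴.
Hole (subtracted): ⌀6, A = 28.274 mm², y = 143 mm, Ī = 63.617 mm⁴.
By symmetry the centroid is at mid-height, ȳ = 143 mm.
Transfer each piece to the centroidal x-axis using Ī + A·d² with d = y − 143:
  bottom flange: d = -134 mm → contributes +38 843 280 mm⁴
  web: d = 0 mm → contributes +13 020 833 mm⁴
  top flange: d = 134 mm → contributes +38 843 280 mm⁴
  hole: d = 0 mm → contributes −63.617 mm⁴
Total I = 90 707 330 mm⁴.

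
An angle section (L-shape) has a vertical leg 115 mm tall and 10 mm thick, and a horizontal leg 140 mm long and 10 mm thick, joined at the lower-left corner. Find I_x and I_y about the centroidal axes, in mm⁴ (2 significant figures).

I_x ≈ 3.0 × 10⁶ mm⁴, I_y ≈ 4.8 × 10⁶ mm⁴

Decompose the section into non-overlapping parts with the origin at the bottom-left of its bounding rectangle.
Vertical leg: 10 × 115, A = 1 150 mm², y = 57.5 mm, Ī = 1 267 396 mm⁴.
Horizontal leg (remainder): 130 × 10, A = 1 300 mm², y = 5 mm, Ī = 10 833 mm⁴.
Centroid: ȳ = ΣA·y / ΣA = 29.64 mm.
Transfer each piece to the centroidal x-axis using Ī + A·d² with d = y − 29.64:
  vertical leg: d = 27.86 mm → contributes +2 159 819 mm⁴
  horizontal leg (remainder): d = -24.64 mm → contributes +800 285 mm⁴
Total I = 2 960 104 mm⁴.
For the y-axis: x̄ = 42.14 mm.
Repeating about the centroidal y-axis gives I_y = 4 830 417 mm⁴.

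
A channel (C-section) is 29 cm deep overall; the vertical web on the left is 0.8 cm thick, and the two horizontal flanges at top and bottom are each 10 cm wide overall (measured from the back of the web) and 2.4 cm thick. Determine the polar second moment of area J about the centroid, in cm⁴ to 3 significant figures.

Treat the section as a set of non-overlapping primitives; coordinates are from the bounding-box lower-left.
Web: 0.8 × 29, A = 23.2 cm², y = 14.5 cm, Ī = 1625.9 cm⁴.
Top flange (beyond web): 9.2 × 2.4, A = 22.08 cm², y = 27.8 cm, Ī = 10.598 cm⁴.
Bottom flange (beyond web): 9.2 × 2.4, A = 22.08 cm², y = 1.2 cm, Ī = 10.598 cm⁴.
By symmetry the centroid is at mid-height, ȳ = 14.5 cm.
Transfer each piece to the centroidal x-axis using Ī + A·d² with d = y − 14.5:
  web: d = 0 cm → contributes +1625.9 cm⁴
  top flange (beyond web): d = 13.3 cm → contributes +3916.3 cm⁴
  bottom flange (beyond web): d = -13.3 cm → contributes +3916.3 cm⁴
Total I = 9458.6 cm⁴.
For the y-axis: x̄ = 3.6779 cm.
Repeating about the centroidal y-axis gives I_y = 692.95 cm⁴.
Polar second moment: J = I_x + I_y = 10 152 cm⁴.

J ≈ 1.02 × 10⁴ cm⁴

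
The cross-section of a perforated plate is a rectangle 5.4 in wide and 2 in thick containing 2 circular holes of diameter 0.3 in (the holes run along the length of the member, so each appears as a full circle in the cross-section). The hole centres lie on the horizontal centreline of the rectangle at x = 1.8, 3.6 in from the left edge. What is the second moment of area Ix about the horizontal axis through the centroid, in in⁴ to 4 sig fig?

Treat the section as a set of non-overlapping primitives; coordinates are from the bounding-box lower-left.
Plate: 5.4 × 2, A = 10.8 in², y = 1 in, Ī = 3.6 in⁴.
Hole 1 (subtracted): ⌀0.3, A = 0.0706858 in², y = 1 in, Ī = 0.000397608 in⁴.
Hole 2 (subtracted): ⌀0.3, A = 0.0706858 in², y = 1 in, Ī = 0.000397608 in⁴.
By symmetry the centroid is at mid-height, ȳ = 1 in.
All pieces are centred on the horizontal axis through the centroid, so I = ΣĪ (holes subtracted) = 3.5992 in⁴.

Ix ≈ 3.599 in⁴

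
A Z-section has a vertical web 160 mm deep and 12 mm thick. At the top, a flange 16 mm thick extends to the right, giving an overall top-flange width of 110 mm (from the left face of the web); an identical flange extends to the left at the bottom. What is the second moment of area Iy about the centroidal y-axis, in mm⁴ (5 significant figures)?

Split into non-overlapping primitives; take the origin at the lower-left of the bounding box.
Web: 12 × 160, A = 1 920 mm², x = 104 mm, Ī = 23 040 mm⁴.
Top flange (beyond web): 98 × 16, A = 1 568 mm², x = 159 mm, Ī = 1 254 923 mm⁴.
Bottom flange (beyond web): 98 × 16, A = 1 568 mm², x = 49 mm, Ī = 1 254 923 mm⁴.
Centroid: x̄ = ΣA·x / ΣA = 104 mm.
Transfer each piece to the centroidal y-axis using Ī + A·d² with d = x − 104:
  web: d = 0 mm → contributes +23 040 mm⁴
  top flange (beyond web): d = 55 mm → contributes +5 998 123 mm⁴
  bottom flange (beyond web): d = -55 mm → contributes +5 998 123 mm⁴
Total I = 12 019 285 mm⁴.

Iy ≈ 1.2019 × 10⁷ mm⁴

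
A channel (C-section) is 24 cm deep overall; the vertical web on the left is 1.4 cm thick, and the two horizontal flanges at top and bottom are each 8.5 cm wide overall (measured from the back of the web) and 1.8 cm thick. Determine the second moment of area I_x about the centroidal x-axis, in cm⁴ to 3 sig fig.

I_x ≈ 4770 cm⁴

Split into non-overlapping primitives; take the origin at the lower-left of the bounding box.
Web: 1.4 × 24, A = 33.6 cm², y = 12 cm, Ī = 1612.8 cm⁴.
Top flange (beyond web): 7.1 × 1.8, A = 12.78 cm², y = 23.1 cm, Ī = 3.4506 cm⁴.
Bottom flange (beyond web): 7.1 × 1.8, A = 12.78 cm², y = 0.9 cm, Ī = 3.4506 cm⁴.
By symmetry the centroid is at mid-height, ȳ = 12 cm.
Transfer each piece to the centroidal x-axis using Ī + A·d² with d = y − 12:
  web: d = 0 cm → contributes +1612.8 cm⁴
  top flange (beyond web): d = 11.1 cm → contributes +1578.1 cm⁴
  bottom flange (beyond web): d = -11.1 cm → contributes +1578.1 cm⁴
Total I = 4768.9 cm⁴.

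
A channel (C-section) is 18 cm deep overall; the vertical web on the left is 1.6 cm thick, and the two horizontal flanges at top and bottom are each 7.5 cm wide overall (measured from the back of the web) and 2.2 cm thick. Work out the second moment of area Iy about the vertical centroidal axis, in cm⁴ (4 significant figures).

Split into non-overlapping primitives; take the origin at the lower-left of the bounding box.
Web: 1.6 × 18, A = 28.8 cm², x = 0.8 cm, Ī = 6.144 cm⁴.
Top flange (beyond web): 5.9 × 2.2, A = 12.98 cm², x = 4.55 cm, Ī = 37.6528 cm⁴.
Bottom flange (beyond web): 5.9 × 2.2, A = 12.98 cm², x = 4.55 cm, Ī = 37.6528 cm⁴.
Centroid: x̄ = ΣA·x / ΣA = 2.57776 cm.
Transfer each piece to the vertical centroidal axis using Ī + A·d² with d = x − 2.57776:
  web: d = -1.77776 cm → contributes +97.1641 cm⁴
  top flange (beyond web): d = 1.97224 cm → contributes +88.1416 cm⁴
  bottom flange (beyond web): d = 1.97224 cm → contributes +88.1416 cm⁴
Total I = 273.447 cm⁴.

Iy ≈ 273.4 cm⁴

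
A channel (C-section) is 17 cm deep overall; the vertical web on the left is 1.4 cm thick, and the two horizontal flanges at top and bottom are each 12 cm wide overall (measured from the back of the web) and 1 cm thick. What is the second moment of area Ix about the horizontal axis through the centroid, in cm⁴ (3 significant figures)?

Treat the section as a set of non-overlapping primitives; coordinates are from the bounding-box lower-left.
Web: 1.4 × 17, A = 23.8 cm², y = 8.5 cm, Ī = 573.18 cm⁴.
Top flange (beyond web): 10.6 × 1, A = 10.6 cm², y = 16.5 cm, Ī = 0.88333 cm⁴.
Bottom flange (beyond web): 10.6 × 1, A = 10.6 cm², y = 0.5 cm, Ī = 0.88333 cm⁴.
By symmetry the centroid is at mid-height, ȳ = 8.5 cm.
Transfer each piece to the horizontal axis through the centroid using Ī + A·d² with d = y − 8.5:
  web: d = 0 cm → contributes +573.18 cm⁴
  top flange (beyond web): d = 8 cm → contributes +679.28 cm⁴
  bottom flange (beyond web): d = -8 cm → contributes +679.28 cm⁴
Total I = 1931.8 cm⁴.

Ix ≈ 1930 cm⁴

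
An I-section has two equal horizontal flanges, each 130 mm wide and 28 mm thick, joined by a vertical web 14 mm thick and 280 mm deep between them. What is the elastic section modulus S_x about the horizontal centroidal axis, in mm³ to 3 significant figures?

Break the section into simple shapes (no overlaps), measuring from the bottom-left corner of the bounding box.
Bottom flange: 130 × 28, A = 3 640 mm², y = 14 mm, Ī = 237 813 mm⁴.
Web: 14 × 280, A = 3 920 mm², y = 168 mm, Ī = 25 610 667 mm⁴.
Top flange: 130 × 28, A = 3 640 mm², y = 322 mm, Ī = 237 813 mm⁴.
By symmetry the centroid is at mid-height, ȳ = 168 mm.
Transfer each piece to the horizontal centroidal axis using Ī + A·d² with d = y − 168:
  bottom flange: d = -154 mm → contributes +86 564 053 mm⁴
  web: d = 0 mm → contributes +25 610 667 mm⁴
  top flange: d = 154 mm → contributes +86 564 053 mm⁴
Total I = 198 738 773 mm⁴.
Extreme fibre distance c = 168 mm; S = I/c = 1 182 969 mm³.

S_x ≈ 1.18 × 10⁶ mm³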